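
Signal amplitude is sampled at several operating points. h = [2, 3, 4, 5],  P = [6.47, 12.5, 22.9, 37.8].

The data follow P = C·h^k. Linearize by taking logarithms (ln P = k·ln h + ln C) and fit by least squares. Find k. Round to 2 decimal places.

k = 1.92

Taking logs, ln P = k·ln h + ln C, so regress ln P on ln h.
Σln h = 4.7875, Σ(ln h)² = 6.1995, Σln P = 11.1564, Σln h·ln P = 14.2557.
Equations: 6.1995·k + 4.7875·ln C = 14.2557;  4.7875·k + 4·ln C = 11.1564.
Δ = 6.1995·4 − (4.7875)² = 1.8779; k = (14.2557·4 − 4.7875·11.1564)/1.8779 = 1.92326, ln C = (6.1995·11.1564 − 4.7875·14.2557)/1.8779 = 0.48719.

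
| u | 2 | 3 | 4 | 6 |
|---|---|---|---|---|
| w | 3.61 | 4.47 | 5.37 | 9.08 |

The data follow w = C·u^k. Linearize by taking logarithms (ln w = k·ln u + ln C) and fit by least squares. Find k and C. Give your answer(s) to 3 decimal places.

With ln wᵢ as the transformed response and ln uᵢ as the regressor:
Sums: Σln u = 4.9698, Σ(ln u)² = 6.8196, Σln w = 6.6680, Σln u·ln w = 8.8177.
Normal system: [[6.8196, 4.9698]; [4.9698, 4]]·[k, ln C]ᵀ = [8.8177, 6.6680]ᵀ.
Δ = 6.8196·4 − (4.9698)² = 2.5794; k = (8.8177·4 − 4.9698·6.6680)/2.5794 = 0.82662, ln C = (6.8196·6.6680 − 4.9698·8.8177)/2.5794 = 0.63997, so C = exp(0.63997) = 1.89642.

k = 0.827, C = 1.896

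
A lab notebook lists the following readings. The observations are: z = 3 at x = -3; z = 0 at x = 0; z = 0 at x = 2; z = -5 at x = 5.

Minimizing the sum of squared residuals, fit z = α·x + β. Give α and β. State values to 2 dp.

From the data, Σx·x = 38, Σx = 4, Σ1 = 4.
Moment sums: Σx·z = -34, Σz = -2.
So MᵀM·[α, β]ᵀ = Mᵀz: [[38, 4]; [4, 4]]·[α, β]ᵀ = [-34, -2]ᵀ.
Δ = 38·4 − 4² = 136.
α = ((-34)·4 − 4·(-2))/136 = -16/17; β = (38·(-2) − 4·(-34))/136 = 15/34.

α = -0.94, β = 0.44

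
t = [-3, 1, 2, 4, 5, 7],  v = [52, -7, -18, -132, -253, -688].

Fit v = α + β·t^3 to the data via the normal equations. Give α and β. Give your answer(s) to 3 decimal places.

α = -3.235, β = -1.997

Setting ∂/∂α … = 0 gives: 6·α + 514·β = -1046;  514·α + 138164·β = -277612.
Eliminating β: 138164·(row 1) − 514·(row 2) gives 564788·α = 138164·(-1046) − 514·(-277612) = -1826976, so α = -456744/141197.
Then β = ((-277612) − 514·(-456744/141197))/138164 = -282007/141197.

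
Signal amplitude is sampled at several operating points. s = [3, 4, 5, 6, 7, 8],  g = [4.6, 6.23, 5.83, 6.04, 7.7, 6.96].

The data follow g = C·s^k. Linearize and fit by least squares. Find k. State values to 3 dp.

k = 0.414

With ln gᵢ as the transformed response and ln sᵢ as the regressor:
Σln s = 9.9115, Σ(ln s)² = 17.0401, Σln g = 10.8983, Σln s·ln g = 18.2789.
Normal system: [[17.0401, 9.9115]; [9.9115, 6]]·[k, ln C]ᵀ = [18.2789, 10.8983]ᵀ.
Solving (det = 4.0036): k = 0.41358, ln C = 1.13319.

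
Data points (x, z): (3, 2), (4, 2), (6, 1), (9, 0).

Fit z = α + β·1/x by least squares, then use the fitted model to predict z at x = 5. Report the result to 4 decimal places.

ẑ = 1.1116

Compute the Gram sums: Σ1 = 4, Σ1/x = 31/36, Σ1/x·1/x = 277/1296.
For Aᵀz: Σz = 5, Σ1/x·z = 4/3.
So AᵀA·[α, β]ᵀ = Aᵀz: [[4, 31/36]; [31/36, 277/1296]]·[α, β]ᵀ = [5, 4/3]ᵀ.
det = 4·(277/1296) − (31/36)² = 49/432.
α = (5·(277/1296) − (31/36)·(4/3))/(49/432) = -103/147; β = (4·(4/3) − (31/36)·5)/(49/432) = 444/49.
At x = 5: ẑ = (-103/147)·(1) + (444/49)·(1/5) = 817/735.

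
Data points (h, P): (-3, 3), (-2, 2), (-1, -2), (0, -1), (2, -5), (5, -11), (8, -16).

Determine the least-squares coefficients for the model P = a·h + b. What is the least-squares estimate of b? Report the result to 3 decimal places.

The normal equations are: 107·a + 9·b = -204;  9·a + 7·b = -30.
Determinant 107·7 − 9² = 668.
a = ((-204)·7 − 9·(-30))/668 = -579/334; b = (107·(-30) − 9·(-204))/668 = -687/334.

b = -2.057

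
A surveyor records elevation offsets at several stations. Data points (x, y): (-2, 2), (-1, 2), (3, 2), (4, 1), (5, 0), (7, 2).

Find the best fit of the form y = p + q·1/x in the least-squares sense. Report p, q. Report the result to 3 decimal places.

The normal system MᵀM·[p, q]ᵀ = Mᵀy is [[6, -241/420]; [-241/420, 261781/176400]]·[p, q]ᵀ = [9, -151/84]ᵀ.
Eliminating q: (261781/176400)·(row 1) − (-241/420)·(row 2) gives (302521/35280)·p = (261781/176400)·9 − (-241/420)·(-151/84) = 155291/12600, so p = 2174074/1512605.
Then q = ((-151/84) − (-241/420)·(2174074/1512605))/(261781/176400) = -198324/302521.

p = 1.437, q = -0.656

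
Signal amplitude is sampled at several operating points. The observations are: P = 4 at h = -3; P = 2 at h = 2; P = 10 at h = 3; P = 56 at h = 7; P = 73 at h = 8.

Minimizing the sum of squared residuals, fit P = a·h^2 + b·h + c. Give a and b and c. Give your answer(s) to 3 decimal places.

a = 1.083, b = 0.871, c = -3.217

The normal equations are: 6675·a + 863·b + 135·c = 7550;  863·a + 135·b + 17·c = 998;  135·a + 17·b + 5·c = 145.
(Σh^2·h^2 = 6675, Σh^2·h = 863, Σh^2 = 135, Σh·h = 135, Σh = 17, Σ1 = 5, Σh^2·P = 7550, Σh·P = 998, ΣP = 145.)
Solving the 3×3 system (Gaussian elimination) gives a = 38301/35350, b = 61/70, c = -56857/17675.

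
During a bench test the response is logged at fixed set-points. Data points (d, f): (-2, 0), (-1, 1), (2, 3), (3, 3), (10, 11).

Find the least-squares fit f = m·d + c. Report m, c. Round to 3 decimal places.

m = 0.906, c = 1.426

Normal-equation sums: Σd·d = 118, Σd = 12, Σ1 = 5.
Moment sums: Σd·f = 124, Σf = 18.
So AᵀA·[m, c]ᵀ = Aᵀf: [[118, 12]; [12, 5]]·[m, c]ᵀ = [124, 18]ᵀ.
Δ = 118·5 − 12² = 446.
m = (124·5 − 12·18)/446 = 202/223; c = (118·18 − 12·124)/446 = 318/223.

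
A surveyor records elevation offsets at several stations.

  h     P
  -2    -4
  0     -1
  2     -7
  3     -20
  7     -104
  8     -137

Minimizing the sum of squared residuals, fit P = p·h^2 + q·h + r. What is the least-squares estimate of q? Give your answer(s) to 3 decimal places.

Setting ∂/∂p … = 0 gives: 6610·p + 882·q + 130·r = -14088;  882·p + 130·q + 18·r = -1890;  130·p + 18·q + 6·r = -273.
Row-reducing yields p = -35331/17336, q = -15579/17336, r = 11727/8668.

q = -0.899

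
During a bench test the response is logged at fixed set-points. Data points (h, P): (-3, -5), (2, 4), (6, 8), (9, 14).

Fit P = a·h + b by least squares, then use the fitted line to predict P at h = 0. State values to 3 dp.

Compute the Gram sums: Σh·h = 130, Σh = 14, Σ1 = 4.
Right-hand side: Σh·P = 197, ΣP = 21.
XᵀX·[a, b]ᵀ = XᵀP becomes [[130, 14]; [14, 4]]·[a, b]ᵀ = [197, 21]ᵀ.
Determinant 130·4 − 14² = 324.
a = (197·4 − 14·21)/324 = 247/162; b = (130·21 − 14·197)/324 = -7/81.
At h = 0: P̂ = (247/162)·(0) + (-7/81)·(1) = -7/81.

P̂ = -0.086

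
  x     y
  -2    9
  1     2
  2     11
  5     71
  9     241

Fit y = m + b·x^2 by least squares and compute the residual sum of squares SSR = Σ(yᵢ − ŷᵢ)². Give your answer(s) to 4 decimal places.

Compute the Gram sums: Σ1 = 5, Σx^2 = 115, Σx^2·x^2 = 7219.
And Σy = 334, Σx^2·y = 21378.
AᵀA·[m, b]ᵀ = Aᵀy becomes [[5, 115]; [115, 7219]]·[m, b]ᵀ = [334, 21378]ᵀ.
det = 5·7219 − 115² = 22870.
m = (334·7219 − 115·21378)/22870 = -23662/11435; b = (5·21378 − 115·334)/22870 = 6848/2287.
Residuals: -10383/11435, 12292/11435, 12487/11435, -20453/11435, 6057/11435; SSR = 76068/11435.

SSR = 6.6522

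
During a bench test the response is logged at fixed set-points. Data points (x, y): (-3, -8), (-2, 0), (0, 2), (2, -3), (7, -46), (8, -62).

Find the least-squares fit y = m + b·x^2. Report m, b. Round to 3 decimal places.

The normal system AᵀA·[m, b]ᵀ = Aᵀy is [[6, 130]; [130, 6610]]·[m, b]ᵀ = [-117, -6306]ᵀ.
det = 6·6610 − 130² = 22760.
m = ((-117)·6610 − 130·(-6306))/22760 = 4641/2276; b = (6·(-6306) − 130·(-117))/22760 = -11313/11380.

m = 2.039, b = -0.994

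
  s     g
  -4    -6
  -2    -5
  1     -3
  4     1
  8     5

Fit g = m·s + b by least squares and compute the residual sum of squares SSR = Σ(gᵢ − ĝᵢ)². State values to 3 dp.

SSR = 1.726

Setting ∂/∂m … = 0 gives: 101·m + 7·b = 75;  7·m + 5·b = -8.
Eliminating b: 5·(row 1) − 7·(row 2) gives 456·m = 5·75 − 7·(-8) = 431, so m = 431/456.
Then b = ((-8) − 7·(431/456))/5 = -1333/456.
Residuals: 107/152, -85/456, -233/228, 65/456, 55/152; SSR = 787/456.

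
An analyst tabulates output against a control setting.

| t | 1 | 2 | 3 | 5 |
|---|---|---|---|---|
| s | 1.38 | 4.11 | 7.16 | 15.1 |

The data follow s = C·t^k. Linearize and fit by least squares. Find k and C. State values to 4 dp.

Taking logs, ln s = k·ln t + ln C, so regress ln s on ln t.
XᵀX = [[4.2777, 3.4012]; [3.4012, 4]], rhs = [7.5115, 6.4187]ᵀ  (here Σln t = 3.4012, Σ(ln t)² = 4.2777, Σln s = 6.4187, Σln t·ln s = 7.5115).
Slope k = (n·Σln t·ln s − Σln t·Σln s)/(n·Σ(ln t)² − (Σln t)²) = (4·7.5115 − 3.4012·6.4187)/5.5426 = 1.48207; ln C = (Σln s − k·Σln t)/n = 0.34447, so C = exp(0.34447) = 1.41124.

k = 1.4821, C = 1.4112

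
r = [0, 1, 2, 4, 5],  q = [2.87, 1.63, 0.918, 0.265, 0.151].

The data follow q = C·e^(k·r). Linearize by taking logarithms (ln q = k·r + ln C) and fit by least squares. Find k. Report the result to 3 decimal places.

Taking logs, ln q = k·r + ln C, so regress ln q on r.
XᵀX = [[46.0000, 12.0000]; [12.0000, 5]], rhs = [-14.4470, -1.7612]ᵀ  (here Σr = 12.0000, Σ(r)² = 46.0000, Σln q = -1.7612, Σr·ln q = -14.4470).
Slope k = (n·Σr·ln q − Σr·Σln q)/(n·Σ(r)² − (Σr)²) = (5·-14.4470 − 12.0000·-1.7612)/86.0000 = -0.59420; ln C = (Σln q − k·Σr)/n = 1.07384.

k = -0.594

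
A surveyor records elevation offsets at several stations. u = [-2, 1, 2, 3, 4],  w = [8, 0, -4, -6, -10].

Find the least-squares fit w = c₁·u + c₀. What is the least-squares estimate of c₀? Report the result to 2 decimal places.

c₀ = 2.34

The normal system MᵀM·[c₁, c₀]ᵀ = Mᵀw is [[34, 8]; [8, 5]]·[c₁, c₀]ᵀ = [-82, -12]ᵀ.
det = 34·5 − 8² = 106.
c₁ = ((-82)·5 − 8·(-12))/106 = -157/53; c₀ = (34·(-12) − 8·(-82))/106 = 124/53.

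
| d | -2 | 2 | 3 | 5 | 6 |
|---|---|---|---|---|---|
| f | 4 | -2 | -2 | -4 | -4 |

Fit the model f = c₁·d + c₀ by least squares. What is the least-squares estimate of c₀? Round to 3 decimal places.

Normal-equation sums: Σd·d = 78, Σd = 14, Σ1 = 5.
For Mᵀf: Σd·f = -62, Σf = -8.
So MᵀM·[c₁, c₀]ᵀ = Mᵀf: [[78, 14]; [14, 5]]·[c₁, c₀]ᵀ = [-62, -8]ᵀ.
Eliminating c₀: 5·(row 1) − 14·(row 2) gives 194·c₁ = 5·(-62) − 14·(-8) = -198, so c₁ = -99/97.
Then c₀ = ((-8) − 14·(-99/97))/5 = 122/97.

c₀ = 1.258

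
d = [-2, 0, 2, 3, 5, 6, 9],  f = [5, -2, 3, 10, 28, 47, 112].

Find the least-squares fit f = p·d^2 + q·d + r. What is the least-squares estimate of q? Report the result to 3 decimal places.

q = -0.884

Setting ∂/∂p … = 0 gives: 8595·p + 1097·q + 159·r = 11586;  1097·p + 159·q + 23·r = 1456;  159·p + 23·q + 7·r = 203.
Row-reducing yields p = 450021/299698, q = -264987/299698, r = -329996/149849.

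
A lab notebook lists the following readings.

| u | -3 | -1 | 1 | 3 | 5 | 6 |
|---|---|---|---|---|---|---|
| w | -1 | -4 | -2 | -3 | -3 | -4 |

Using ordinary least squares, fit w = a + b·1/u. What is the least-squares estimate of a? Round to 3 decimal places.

With design matrix X, XᵀX = [[6, 11/30]; [11/30, 229/100]] and Xᵀw = [-17, 1/15]ᵀ.
Eliminating b: (229/100)·(row 1) − (11/30)·(row 2) gives (2449/180)·a = (229/100)·(-17) − (11/30)·(1/15) = -35059/900, so a = -35059/12245.
Then b = ((1/15) − (11/30)·(-35059/12245))/(229/100) = 1194/2449.

a = -2.863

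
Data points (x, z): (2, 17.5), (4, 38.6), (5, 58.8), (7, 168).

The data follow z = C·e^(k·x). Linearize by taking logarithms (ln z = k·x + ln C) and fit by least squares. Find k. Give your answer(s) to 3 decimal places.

k = 0.451

Taking logs, ln z = k·x + ln C, so regress ln z on x.
XᵀX = [[94.0000, 18.0000]; [18.0000, 4]], rhs = [76.5759, 15.7136]ᵀ  (here Σx = 18.0000, Σ(x)² = 94.0000, Σln z = 15.7136, Σx·ln z = 76.5759).
Δ = 94.0000·4 − (18.0000)² = 52.0000; k = (76.5759·4 − 18.0000·15.7136)/52.0000 = 0.45114, ln C = (94.0000·15.7136 − 18.0000·76.5759)/52.0000 = 1.89825.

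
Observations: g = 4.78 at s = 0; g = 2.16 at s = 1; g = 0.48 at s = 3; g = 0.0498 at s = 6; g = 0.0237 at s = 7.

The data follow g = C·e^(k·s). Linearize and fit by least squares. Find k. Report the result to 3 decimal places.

With ln gᵢ as the transformed response and sᵢ as the regressor:
AᵀA = [[95.0000, 17.0000]; [17.0000, 5]], rhs = [-45.6262, -5.1414]ᵀ  (here Σs = 17.0000, Σ(s)² = 95.0000, Σln g = -5.1414, Σs·ln g = -45.6262).
Δ = 95.0000·5 − (17.0000)² = 186.0000; k = (-45.6262·5 − 17.0000·-5.1414)/186.0000 = -0.75659, ln C = (95.0000·-5.1414 − 17.0000·-45.6262)/186.0000 = 1.54413.

k = -0.757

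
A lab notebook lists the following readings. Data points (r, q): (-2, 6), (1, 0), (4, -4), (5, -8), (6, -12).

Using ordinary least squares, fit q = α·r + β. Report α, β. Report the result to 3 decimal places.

α = -2.093, β = 2.262

From the data, Σr·r = 82, Σr = 14, Σ1 = 5.
Right-hand side: Σr·q = -140, Σq = -18.
Eliminating β: 5·(row 1) − 14·(row 2) gives 214·α = 5·(-140) − 14·(-18) = -448, so α = -224/107.
Then β = ((-18) − 14·(-224/107))/5 = 242/107.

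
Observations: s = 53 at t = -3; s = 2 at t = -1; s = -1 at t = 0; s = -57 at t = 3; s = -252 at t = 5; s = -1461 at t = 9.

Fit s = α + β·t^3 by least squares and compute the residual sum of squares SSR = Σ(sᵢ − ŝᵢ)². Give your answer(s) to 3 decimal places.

Setting ∂/∂α … = 0 gives: 6·α + 853·β = -1716;  853·α + 548525·β = -1099541.
Eliminating β: 548525·(row 1) − 853·(row 2) gives 2563541·α = 548525·(-1716) − 853·(-1099541) = -3360427, so α = -3360427/2563541.
Then β = ((-1099541) − 853·(-3360427/2563541))/548525 = -5133498/2563541.
Residuals: 623654/2563541, 3354011/2563541, 796886/2563541, -4156964/2563541, -964655/2563541, 347068/2563541; SSR = 11938458/2563541.

SSR = 4.657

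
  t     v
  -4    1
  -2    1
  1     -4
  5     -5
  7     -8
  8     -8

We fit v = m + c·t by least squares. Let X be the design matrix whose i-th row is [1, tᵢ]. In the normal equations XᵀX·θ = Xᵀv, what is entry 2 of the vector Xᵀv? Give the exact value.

Entry 2 ↔ basis t, so (Xᵀv)_{2} = Σᵢ (t)·vᵢ = (-4)·(1) + (-2)·(1) + (1)·(-4) + (5)·(-5) + (7)·(-8) + (8)·(-8) = -155.

-155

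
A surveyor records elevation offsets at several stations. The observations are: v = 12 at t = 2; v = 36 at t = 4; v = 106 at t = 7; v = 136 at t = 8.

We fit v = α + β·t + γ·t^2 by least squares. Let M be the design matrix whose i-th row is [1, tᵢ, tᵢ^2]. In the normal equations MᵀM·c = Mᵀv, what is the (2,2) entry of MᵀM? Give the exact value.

Row 2 ↔ basis t, column 2 ↔ basis t, so (MᵀM)_{2,2} = Σᵢ (t)·(t) = (2)·(2) + (4)·(4) + (7)·(7) + (8)·(8) = 133.

133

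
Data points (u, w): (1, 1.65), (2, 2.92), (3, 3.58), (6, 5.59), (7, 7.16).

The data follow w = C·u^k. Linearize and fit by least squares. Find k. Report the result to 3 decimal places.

Let Y = ln w. Fitting Y = k·ln u + ln C by least squares:
Over the data: Σln u = 5.5294, Σ(ln u)² = 8.6844, Σln w = 6.5372, Σln u·ln w = 9.0580.
Normal system: [[8.6844, 5.5294]; [5.5294, 5]]·[k, ln C]ᵀ = [9.0580, 6.5372]ᵀ.
Δ = 8.6844·5 − (5.5294)² = 12.8473; k = (9.0580·5 − 5.5294·6.5372)/12.8473 = 0.71167, ln C = (8.6844·6.5372 − 5.5294·9.0580)/12.8473 = 0.52041.

k = 0.712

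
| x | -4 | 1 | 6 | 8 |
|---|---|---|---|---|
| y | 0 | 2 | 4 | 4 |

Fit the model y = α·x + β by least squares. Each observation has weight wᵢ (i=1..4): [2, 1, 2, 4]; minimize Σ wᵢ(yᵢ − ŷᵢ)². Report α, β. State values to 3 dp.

Normal-equation sums: Σwᵢ·x·x = 361, Σwᵢ·x = 37, Σwᵢ·1 = 9.
Moment sums: Σwᵢ·x·y = 178, Σwᵢ·y = 26.
Normal equations: [[361, 37]; [37, 9]]·[α, β]ᵀ = [178, 26]ᵀ.
Δ = 361·9 − 37² = 1880.
α = (178·9 − 37·26)/1880 = 16/47; β = (361·26 − 37·178)/1880 = 70/47.

α = 0.340, β = 1.489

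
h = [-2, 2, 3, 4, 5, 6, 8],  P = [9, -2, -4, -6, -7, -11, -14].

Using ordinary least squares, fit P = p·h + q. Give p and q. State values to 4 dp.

The normal equations are: 158·p + 26·q = -271;  26·p + 7·q = -35.
(Σh·h = 158, Σh = 26, Σ1 = 7, Σh·P = -271, ΣP = -35.)
Δ = 158·7 − 26² = 430.
p = ((-271)·7 − 26·(-35))/430 = -987/430; q = (158·(-35) − 26·(-271))/430 = 758/215.

p = -2.2953, q = 3.5256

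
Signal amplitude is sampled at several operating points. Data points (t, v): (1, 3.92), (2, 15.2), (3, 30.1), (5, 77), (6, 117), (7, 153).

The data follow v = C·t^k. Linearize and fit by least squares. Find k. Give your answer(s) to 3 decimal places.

k = 1.872

With ln vᵢ as the transformed response and ln tᵢ as the regressor:
Σln t = 7.1389, Σ(ln t)² = 11.2747, Σln v = 21.6283, Σln t·ln v = 30.9390.
Equations: 11.2747·k + 7.1389·ln C = 30.9390;  7.1389·k + 6·ln C = 21.6283.
Solving (det = 16.6845): k = 1.87194, ln C = 1.37746.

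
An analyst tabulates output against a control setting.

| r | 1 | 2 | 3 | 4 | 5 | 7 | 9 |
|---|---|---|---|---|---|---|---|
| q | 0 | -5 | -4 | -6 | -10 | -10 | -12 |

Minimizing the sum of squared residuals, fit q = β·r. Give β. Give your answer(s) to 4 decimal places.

β = -1.4811

The normal equations are: 185·β = -274.
β = (-274)/185 = -1.48108.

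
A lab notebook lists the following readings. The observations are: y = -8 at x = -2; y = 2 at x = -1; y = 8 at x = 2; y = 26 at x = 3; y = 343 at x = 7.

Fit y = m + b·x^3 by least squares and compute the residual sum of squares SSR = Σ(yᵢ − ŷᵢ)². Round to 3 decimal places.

SSR = 8.854

The normal system AᵀA·[m, b]ᵀ = Aᵀy is [[5, 369]; [369, 118507]]·[m, b]ᵀ = [371, 118477]ᵀ.
Δ = 5·118507 − 369² = 456374.
m = (371·118507 − 369·118477)/456374 = 124042/228187; b = (5·118477 − 369·371)/456374 = 227743/228187.
Residuals: -127594/228187, 560075/228187, -120490/228187, -340241/228187, 28250/228187; SSR = 2020466/228187.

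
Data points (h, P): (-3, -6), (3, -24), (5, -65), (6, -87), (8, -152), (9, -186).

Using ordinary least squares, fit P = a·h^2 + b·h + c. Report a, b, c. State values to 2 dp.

a = -1.98, b = -3.21, c = 2.39

XᵀX·[a, b, c]ᵀ = XᵀP reads: 12740·a + 1582·b + 224·c = -29821;  1582·a + 224·b + 28·c = -3791;  224·a + 28·b + 6·c = -520.
(Σh^2·h^2 = 12740, Σh^2·h = 1582, Σh^2 = 224, Σh·h = 224, Σh = 28, Σ1 = 6, Σh^2·P = -29821, Σh·P = -3791, ΣP = -520.)
Row-reducing yields a = -1139/574, b = -9207/2870, c = 489/205.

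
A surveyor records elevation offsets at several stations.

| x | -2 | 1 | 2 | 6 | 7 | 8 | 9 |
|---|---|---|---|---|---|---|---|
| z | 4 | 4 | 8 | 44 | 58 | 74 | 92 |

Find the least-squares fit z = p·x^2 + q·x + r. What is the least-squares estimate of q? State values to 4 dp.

Entries of AᵀA: Σx^2·x^2 = 14387, Σx^2·x = 1801, Σx^2 = 239, Σx·x = 239, Σx = 31, Σ1 = 7.
Right-hand side: Σx^2·z = 16666, Σx·z = 2102, Σz = 284.
Normal equations: [[14387, 1801, 239]; [1801, 239, 31]; [239, 31, 7]]·[p, q, r]ᵀ = [16666, 2102, 284]ᵀ.
Inverting the 3×3 Gram matrix, [p, q, r]ᵀ = [1, 1, 2]ᵀ.

q = 1.0000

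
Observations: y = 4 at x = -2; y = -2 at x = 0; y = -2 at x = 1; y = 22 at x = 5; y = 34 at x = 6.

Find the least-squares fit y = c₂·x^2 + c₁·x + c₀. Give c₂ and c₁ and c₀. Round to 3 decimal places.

c₂ = 1.144, c₁ = -0.850, c₀ = -2.202

Sums needed: Σx^2·x^2 = 1938, Σx^2·x = 334, Σx^2 = 66, Σx·x = 66, Σx = 10, Σ1 = 5.
For Mᵀy: Σx^2·y = 1788, Σx·y = 304, Σy = 56.
Row-reducing yields c₂ = 5913/5168, c₁ = -4395/5168, c₀ = -2845/1292.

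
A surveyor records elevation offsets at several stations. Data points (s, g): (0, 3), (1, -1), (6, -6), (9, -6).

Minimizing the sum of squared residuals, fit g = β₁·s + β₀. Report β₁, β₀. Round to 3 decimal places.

β₁ = -0.944, β₀ = 1.278

Entries of MᵀM: Σs·s = 118, Σs = 16, Σ1 = 4.
Right-hand side: Σs·g = -91, Σg = -10.
Normal equations: [[118, 16]; [16, 4]]·[β₁, β₀]ᵀ = [-91, -10]ᵀ.
Δ = 118·4 − 16² = 216.
β₁ = ((-91)·4 − 16·(-10))/216 = -17/18; β₀ = (118·(-10) − 16·(-91))/216 = 23/18.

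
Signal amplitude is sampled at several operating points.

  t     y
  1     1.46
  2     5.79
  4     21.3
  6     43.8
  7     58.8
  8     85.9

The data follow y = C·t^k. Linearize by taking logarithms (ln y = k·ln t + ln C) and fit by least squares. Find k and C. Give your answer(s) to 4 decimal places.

Linearized form: ln y = k·ln t + ln C. From the 6 transformed points,
Over the data: Σln t = 7.8966, Σ(ln t)² = 13.7233, Σln y = 17.5002, Σln t·ln y = 29.4178.
Normal system: [[13.7233, 7.8966]; [7.8966, 6]]·[k, ln C]ᵀ = [29.4178, 17.5002]ᵀ.
Δ = 13.7233·6 − (7.8966)² = 19.9843; k = (29.4178·6 − 7.8966·17.5002)/19.9843 = 1.91726, ln C = (13.7233·17.5002 − 7.8966·29.4178)/19.9843 = 0.39342, so C = exp(0.39342) = 1.48204.

k = 1.9173, C = 1.4820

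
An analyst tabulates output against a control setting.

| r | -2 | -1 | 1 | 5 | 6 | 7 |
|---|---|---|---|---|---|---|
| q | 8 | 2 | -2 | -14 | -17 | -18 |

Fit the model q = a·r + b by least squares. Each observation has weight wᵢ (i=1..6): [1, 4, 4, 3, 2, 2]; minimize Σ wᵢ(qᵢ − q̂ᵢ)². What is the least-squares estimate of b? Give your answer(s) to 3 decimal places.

b = 0.191

Entries of XᵀWX: Σwᵢ·r·r = 257, Σwᵢ·r = 39, Σwᵢ·1 = 16.
For XᵀWq: Σwᵢ·r·q = -698, Σwᵢ·q = -104.
XᵀWX·[a, b]ᵀ = XᵀWq becomes [[257, 39]; [39, 16]]·[a, b]ᵀ = [-698, -104]ᵀ.
det = 257·16 − 39² = 2591.
a = ((-698)·16 − 39·(-104))/2591 = -7112/2591; b = (257·(-104) − 39·(-698))/2591 = 494/2591.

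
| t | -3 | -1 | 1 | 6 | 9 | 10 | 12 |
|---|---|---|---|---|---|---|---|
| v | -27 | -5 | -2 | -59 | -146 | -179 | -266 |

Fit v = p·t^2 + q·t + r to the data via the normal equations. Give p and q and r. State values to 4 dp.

p = -2.0408, q = 2.4637, r = -1.2261

From the data, Σt^2·t^2 = 38676, Σt^2·t = 3646, Σt^2 = 372, Σt·t = 372, Σt = 34, Σ1 = 7.
Right-hand side: Σt^2·v = -70404, Σt·v = -6566, Σv = -684.
MᵀM·[p, q, r]ᵀ = Mᵀv becomes [[38676, 3646, 372]; [3646, 372, 34]; [372, 34, 7]]·[p, q, r]ᵀ = [-70404, -6566, -684]ᵀ.
Solving the 3×3 system (Gaussian elimination) gives p = -1887757/925001, q = 55584/22561, r = -162024/132143.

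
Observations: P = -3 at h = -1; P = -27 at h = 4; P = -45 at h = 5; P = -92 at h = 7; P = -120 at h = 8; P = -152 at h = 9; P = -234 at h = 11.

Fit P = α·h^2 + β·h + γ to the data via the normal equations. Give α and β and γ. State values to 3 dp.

α = -2.047, β = 1.305, γ = 0.253

The normal system XᵀX·[α, β, γ]ᵀ = XᵀP is [[28581, 3103, 357]; [3103, 357, 43]; [357, 43, 7]]·[α, β, γ]ᵀ = [-54374, -5876, -673]ᵀ.
Inverting the 3×3 Gram matrix, [α, β, γ]ᵀ = [-1863/910, 424/325, 1151/4550]ᵀ.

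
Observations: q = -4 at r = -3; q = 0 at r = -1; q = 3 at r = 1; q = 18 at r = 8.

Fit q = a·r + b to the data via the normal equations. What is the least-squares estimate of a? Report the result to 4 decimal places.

From the data, Σr·r = 75, Σr = 5, Σ1 = 4.
Moment sums: Σr·q = 159, Σq = 17.
Eliminating b: 4·(row 1) − 5·(row 2) gives 275·a = 4·159 − 5·17 = 551, so a = 551/275.
Then b = (17 − 5·(551/275))/4 = 96/55.

a = 2.0036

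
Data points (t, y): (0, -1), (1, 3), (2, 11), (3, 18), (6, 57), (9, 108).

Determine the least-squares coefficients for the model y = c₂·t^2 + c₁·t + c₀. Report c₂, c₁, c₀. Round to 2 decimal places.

c₂ = 0.88, c₁ = 4.30, c₀ = -1.60

Normal-equation sums: Σt^2·t^2 = 7955, Σt^2·t = 981, Σt^2 = 131, Σt·t = 131, Σt = 21, Σ1 = 6.
Moment sums: Σt^2·y = 11009, Σt·y = 1393, Σy = 196.
XᵀX·[c₂, c₁, c₀]ᵀ = Xᵀy becomes [[7955, 981, 131]; [981, 131, 21]; [131, 21, 6]]·[c₂, c₁, c₀]ᵀ = [11009, 1393, 196]ᵀ.
Inverting the 3×3 Gram matrix, [c₂, c₁, c₀]ᵀ = [10529/11968, 23399/5440, -5969/3740]ᵀ.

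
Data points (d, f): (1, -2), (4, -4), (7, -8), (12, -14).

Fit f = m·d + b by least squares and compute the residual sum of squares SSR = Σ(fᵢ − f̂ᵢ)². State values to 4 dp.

Sums needed: Σd·d = 210, Σd = 24, Σ1 = 4.
Moment sums: Σd·f = -242, Σf = -28.
Normal equations: [[210, 24]; [24, 4]]·[m, b]ᵀ = [-242, -28]ᵀ.
Eliminating b: 4·(row 1) − 24·(row 2) gives 264·m = 4·(-242) − 24·(-28) = -296, so m = -37/33.
Then b = ((-28) − 24·(-37/33))/4 = -3/11.
Residuals: -20/33, 25/33, 4/33, -3/11; SSR = 34/33.

SSR = 1.0303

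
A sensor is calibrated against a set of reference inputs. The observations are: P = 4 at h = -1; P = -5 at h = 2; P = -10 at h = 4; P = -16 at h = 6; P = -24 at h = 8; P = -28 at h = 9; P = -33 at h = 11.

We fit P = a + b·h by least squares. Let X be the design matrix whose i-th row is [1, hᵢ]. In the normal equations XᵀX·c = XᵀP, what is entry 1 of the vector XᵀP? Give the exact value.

Entry 1 ↔ basis 1, so (XᵀP)_{1} = Σᵢ Pᵢ = (1)·(4) + (1)·(-5) + (1)·(-10) + (1)·(-16) + (1)·(-24) + (1)·(-28) + (1)·(-33) = -112.

-112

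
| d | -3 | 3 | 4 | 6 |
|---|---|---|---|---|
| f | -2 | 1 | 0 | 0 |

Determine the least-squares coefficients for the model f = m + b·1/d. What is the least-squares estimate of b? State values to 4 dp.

AᵀA·[m, b]ᵀ = Aᵀf reads: 4·m + (5/12)·b = -1;  (5/12)·m + (5/16)·b = 1.
Δ = 4·(5/16) − (5/12)² = 155/144.
m = ((-1)·(5/16) − (5/12)·1)/(155/144) = -21/31; b = (4·1 − (5/12)·(-1))/(155/144) = 636/155.

b = 4.1032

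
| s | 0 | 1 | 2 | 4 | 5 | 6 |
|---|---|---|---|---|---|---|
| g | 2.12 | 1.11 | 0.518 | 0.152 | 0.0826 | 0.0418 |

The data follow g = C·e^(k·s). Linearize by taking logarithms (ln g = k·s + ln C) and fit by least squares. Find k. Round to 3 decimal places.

Linearized form: ln g = k·s + ln C. From the 6 transformed points,
Σs = 18.0000, Σ(s)² = 82.0000, Σln g = -7.3545, Σs·ln g = -40.2646.
Equations: 82.0000·k + 18.0000·ln C = -40.2646;  18.0000·k + 6·ln C = -7.3545.
Slope k = (n·Σs·ln g − Σs·Σln g)/(n·Σ(s)² − (Σs)²) = (6·-40.2646 − 18.0000·-7.3545)/168.0000 = -0.65004; ln C = (Σln g − k·Σs)/n = 0.72437.

k = -0.650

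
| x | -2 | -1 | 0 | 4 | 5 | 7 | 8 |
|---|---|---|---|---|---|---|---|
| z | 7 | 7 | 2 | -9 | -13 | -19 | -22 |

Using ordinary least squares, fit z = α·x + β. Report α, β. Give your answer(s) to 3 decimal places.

Normal-equation sums: Σx·x = 159, Σx = 21, Σ1 = 7.
Moment sums: Σx·z = -431, Σz = -47.
MᵀM·[α, β]ᵀ = Mᵀz becomes [[159, 21]; [21, 7]]·[α, β]ᵀ = [-431, -47]ᵀ.
Determinant 159·7 − 21² = 672.
α = ((-431)·7 − 21·(-47))/672 = -145/48; β = (159·(-47) − 21·(-431))/672 = 263/112.

α = -3.021, β = 2.348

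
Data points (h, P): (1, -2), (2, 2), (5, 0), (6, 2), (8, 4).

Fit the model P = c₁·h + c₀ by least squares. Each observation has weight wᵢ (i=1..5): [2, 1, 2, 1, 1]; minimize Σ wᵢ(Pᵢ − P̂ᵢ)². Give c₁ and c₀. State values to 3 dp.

Normal-equation sums: Σwᵢ·h·h = 156, Σwᵢ·h = 28, Σwᵢ·1 = 7.
And Σwᵢ·h·P = 44, Σwᵢ·P = 4.
det = 156·7 − 28² = 308.
c₁ = (44·7 − 28·4)/308 = 7/11; c₀ = (156·4 − 28·44)/308 = -152/77.

c₁ = 0.636, c₀ = -1.974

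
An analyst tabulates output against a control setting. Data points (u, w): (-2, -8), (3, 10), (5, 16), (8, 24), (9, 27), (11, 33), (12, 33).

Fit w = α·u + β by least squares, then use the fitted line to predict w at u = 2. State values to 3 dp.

ŵ = 5.706

The normal equations are: 448·α + 46·β = 1320;  46·α + 7·β = 135.
Δ = 448·7 − 46² = 1020.
α = (1320·7 − 46·135)/1020 = 101/34; β = (448·135 − 46·1320)/1020 = -4/17.
At u = 2: ŵ = (101/34)·(2) + (-4/17)·(1) = 97/17.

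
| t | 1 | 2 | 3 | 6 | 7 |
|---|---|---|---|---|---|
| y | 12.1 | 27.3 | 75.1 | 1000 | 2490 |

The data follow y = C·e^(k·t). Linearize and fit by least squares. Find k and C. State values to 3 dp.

k = 0.889, C = 4.904

Let Y = ln y. Fitting Y = k·t + ln C by least squares:
Over the data: Σt = 19.0000, Σ(t)² = 99.0000, Σln y = 24.8467, Σt·ln y = 118.2502.
Normal system: [[99.0000, 19.0000]; [19.0000, 5]]·[k, ln C]ᵀ = [118.2502, 24.8467]ᵀ.
Solving (det = 134.0000): k = 0.88928, ln C = 1.59007, so C = exp(1.59007) = 4.90409.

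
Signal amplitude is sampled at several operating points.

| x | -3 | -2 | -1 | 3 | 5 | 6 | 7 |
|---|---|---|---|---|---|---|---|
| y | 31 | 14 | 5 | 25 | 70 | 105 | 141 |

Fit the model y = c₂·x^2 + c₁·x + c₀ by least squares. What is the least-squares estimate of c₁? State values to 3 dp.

From the data, Σx^2·x^2 = 4501, Σx^2·x = 675, Σx^2 = 133, Σx·x = 133, Σx = 15, Σ1 = 7.
Moment sums: Σx^2·y = 13004, Σx·y = 1916, Σy = 391.
Solving the 3×3 system (Gaussian elimination) gives c₂ = 248155/82236, c₁ = -3833/3916, c₀ = 12752/20559.

c₁ = -0.979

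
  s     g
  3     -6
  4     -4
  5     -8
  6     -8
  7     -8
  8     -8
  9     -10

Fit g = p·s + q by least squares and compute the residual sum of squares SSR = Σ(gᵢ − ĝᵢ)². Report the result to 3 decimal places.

SSR = 7.429

The normal equations are: 280·p + 42·q = -332;  42·p + 7·q = -52.
Eliminating q: 7·(row 1) − 42·(row 2) gives 196·p = 7·(-332) − 42·(-52) = -140, so p = -5/7.
Then q = ((-52) − 42·(-5/7))/7 = -22/7.
Residuals: -5/7, 2, -9/7, -4/7, 1/7, 6/7, -3/7; SSR = 52/7.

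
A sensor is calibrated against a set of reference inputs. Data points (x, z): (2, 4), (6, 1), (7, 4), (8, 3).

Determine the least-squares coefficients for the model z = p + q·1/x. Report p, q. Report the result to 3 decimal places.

p = 2.243, q = 3.242

Forming AᵀA = [[4, 157/168]; [157/168, 8857/28224]] and Aᵀz = [12, 523/168]ᵀ gives AᵀA·[p, q]ᵀ = Aᵀz.
Determinant 4·(8857/28224) − (157/168)² = 3593/9408.
p = (12·(8857/28224) − (157/168)·(523/168))/(3593/9408) = 24173/10779; q = (4·(523/168) − (157/168)·12)/(3593/9408) = 11648/3593.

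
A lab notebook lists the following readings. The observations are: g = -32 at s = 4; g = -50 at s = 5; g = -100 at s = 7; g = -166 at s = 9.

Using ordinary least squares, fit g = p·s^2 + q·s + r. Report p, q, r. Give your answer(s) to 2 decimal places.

The normal equations are: 9843·p + 1261·q + 171·r = -20108;  1261·p + 171·q + 25·r = -2572;  171·p + 25·q + 4·r = -348.
(Σs^2·s^2 = 9843, Σs^2·s = 1261, Σs^2 = 171, Σs·s = 171, Σs = 25, Σ1 = 4, Σs^2·g = -20108, Σs·g = -2572, Σg = -348.)
Inverting the 3×3 Gram matrix, [p, q, r]ᵀ = [-417/199, 79/199, 20/199]ᵀ.

p = -2.10, q = 0.40, r = 0.10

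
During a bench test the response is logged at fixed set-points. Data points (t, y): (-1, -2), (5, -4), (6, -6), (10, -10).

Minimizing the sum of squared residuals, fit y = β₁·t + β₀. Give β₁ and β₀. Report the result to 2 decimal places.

The normal system XᵀX·[β₁, β₀]ᵀ = Xᵀy is [[162, 20]; [20, 4]]·[β₁, β₀]ᵀ = [-154, -22]ᵀ.
det = 162·4 − 20² = 248.
β₁ = ((-154)·4 − 20·(-22))/248 = -22/31; β₀ = (162·(-22) − 20·(-154))/248 = -121/62.

β₁ = -0.71, β₀ = -1.95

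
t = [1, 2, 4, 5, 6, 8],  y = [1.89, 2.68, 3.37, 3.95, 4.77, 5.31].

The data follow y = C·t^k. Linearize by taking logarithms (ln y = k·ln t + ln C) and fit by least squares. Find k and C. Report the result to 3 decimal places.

With ln yᵢ as the transformed response and ln tᵢ as the regressor:
Sums: Σln t = 7.5601, Σ(ln t)² = 12.5270, Σln y = 7.4430, Σln t·ln y = 10.8496.
Normal system: [[12.5270, 7.5601]; [7.5601, 6]]·[k, ln C]ᵀ = [10.8496, 7.4430]ᵀ.
Slope k = (n·Σln t·ln y − Σln t·Σln y)/(n·Σ(ln t)² − (Σln t)²) = (6·10.8496 − 7.5601·7.4430)/18.0074 = 0.49026; ln C = (Σln y − k·Σln t)/n = 0.62276, so C = exp(0.62276) = 1.86406.

k = 0.490, C = 1.864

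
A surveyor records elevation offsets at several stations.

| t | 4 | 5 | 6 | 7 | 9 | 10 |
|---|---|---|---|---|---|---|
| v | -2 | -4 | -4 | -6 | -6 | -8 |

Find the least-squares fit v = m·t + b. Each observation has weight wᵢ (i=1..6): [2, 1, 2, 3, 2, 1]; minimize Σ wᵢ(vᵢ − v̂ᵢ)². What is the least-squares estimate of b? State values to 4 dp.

b = 0.9050

The normal equations are: 538·m + 74·b = -398;  74·m + 11·b = -54.
Determinant 538·11 − 74² = 442.
m = ((-398)·11 − 74·(-54))/442 = -191/221; b = (538·(-54) − 74·(-398))/442 = 200/221.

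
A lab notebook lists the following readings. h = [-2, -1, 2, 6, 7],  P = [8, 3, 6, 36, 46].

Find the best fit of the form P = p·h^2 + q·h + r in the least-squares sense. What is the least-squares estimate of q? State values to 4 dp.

q = -0.2907

MᵀM·[p, q, r]ᵀ = MᵀP reads: 3730·p + 558·q + 94·r = 3609;  558·p + 94·q + 12·r = 531;  94·p + 12·q + 5·r = 99.
Inverting the 3×3 Gram matrix, [p, q, r]ᵀ = [10269/10928, -3177/10928, 15471/5464]ᵀ.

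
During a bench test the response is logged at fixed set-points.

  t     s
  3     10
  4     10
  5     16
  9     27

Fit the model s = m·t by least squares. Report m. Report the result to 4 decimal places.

Entries of AᵀA: Σt·t = 131.
Right-hand side: Σt·s = 393.
So AᵀA·[m]ᵀ = Aᵀs: [[131]]·[m]ᵀ = [393]ᵀ.
Hence m = 393 / 131 ≈ 3.

m = 3.0000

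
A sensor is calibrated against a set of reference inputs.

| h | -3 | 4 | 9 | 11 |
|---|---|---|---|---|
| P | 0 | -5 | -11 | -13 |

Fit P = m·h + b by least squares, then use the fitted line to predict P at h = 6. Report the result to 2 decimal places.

P̂ = -7.96

Normal-equation sums: Σh·h = 227, Σh = 21, Σ1 = 4.
And Σh·P = -262, ΣP = -29.
Normal equations: [[227, 21]; [21, 4]]·[m, b]ᵀ = [-262, -29]ᵀ.
Δ = 227·4 − 21² = 467.
m = ((-262)·4 − 21·(-29))/467 = -439/467; b = (227·(-29) − 21·(-262))/467 = -1081/467.
At h = 6: P̂ = (-439/467)·(6) + (-1081/467)·(1) = -3715/467.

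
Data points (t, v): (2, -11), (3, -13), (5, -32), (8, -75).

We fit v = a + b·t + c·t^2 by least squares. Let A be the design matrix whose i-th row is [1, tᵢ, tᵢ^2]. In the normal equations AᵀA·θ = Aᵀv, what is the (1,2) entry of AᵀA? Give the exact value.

18

Row 1 ↔ basis 1, column 2 ↔ basis t, so (AᵀA)_{1,2} = Σᵢ t = (1)·(2) + (1)·(3) + (1)·(5) + (1)·(8) = 18.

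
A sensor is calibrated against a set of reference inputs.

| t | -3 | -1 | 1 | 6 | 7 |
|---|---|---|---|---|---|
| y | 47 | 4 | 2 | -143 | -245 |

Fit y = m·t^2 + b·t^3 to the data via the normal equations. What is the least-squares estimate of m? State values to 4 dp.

m = 2.1688

Setting ∂/∂m … = 0 gives: 3780·m + 24340·b = -16724;  24340·m + 165036·b = -116194.
(Σt^2·t^2 = 3780, Σt^2·t^3 = 24340, Σt^3·t^3 = 165036, Σt^2·y = -16724, Σt^3·y = -116194.)
Determinant 3780·165036 − 24340² = 31400480.
m = ((-16724)·165036 − 24340·(-116194))/31400480 = 8512487/3925060; b = (3780·(-116194) − 24340·(-16724))/31400480 = -803779/785012.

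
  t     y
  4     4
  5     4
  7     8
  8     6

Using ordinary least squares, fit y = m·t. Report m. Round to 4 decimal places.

From the data, Σt·t = 154.
Right-hand side: Σt·y = 140.
m = 140/154 = 0.909091.

m = 0.9091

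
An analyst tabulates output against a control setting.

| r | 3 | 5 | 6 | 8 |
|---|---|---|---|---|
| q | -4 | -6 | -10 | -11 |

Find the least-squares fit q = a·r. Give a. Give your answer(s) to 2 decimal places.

a = -1.42

Setting ∂/∂a … = 0 gives: 134·a = -190.
(Σr·r = 134, Σr·q = -190.)
a = (-190)/134 = -1.41791.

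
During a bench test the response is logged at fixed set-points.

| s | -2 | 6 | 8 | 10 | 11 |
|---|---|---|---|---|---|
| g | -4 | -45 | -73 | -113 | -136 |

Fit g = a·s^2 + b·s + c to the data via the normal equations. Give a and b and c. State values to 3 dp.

a = -1.026, b = -0.876, c = -1.733

Setting ∂/∂a … = 0 gives: 30049·a + 3051·b + 325·c = -34064;  3051·a + 325·b + 33·c = -3472;  325·a + 33·b + 5·c = -371.
Row-reducing yields a = -348331/339542, b = -297569/339542, c = -42039/24253.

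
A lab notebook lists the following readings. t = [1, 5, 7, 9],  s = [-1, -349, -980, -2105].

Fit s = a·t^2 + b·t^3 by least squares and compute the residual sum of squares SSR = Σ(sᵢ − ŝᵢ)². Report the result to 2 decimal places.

XᵀX·[a, b]ᵀ = Xᵀs reads: 9588·a + 78982·b = -227251;  78982·a + 664716·b = -1914311.
Determinant 9588·664716 − 78982² = 135140684.
a = ((-227251)·664716 − 78982·(-1914311))/135140684 = 69367843/67570342; b = (9588·(-1914311) − 78982·(-227251))/135140684 = -11931629/3974726.
Residuals: 32949754/33785171, 19233096/33785171, -3187912/4826453, 7156502/33785171; SSR = 59339352/33785171.

SSR = 1.76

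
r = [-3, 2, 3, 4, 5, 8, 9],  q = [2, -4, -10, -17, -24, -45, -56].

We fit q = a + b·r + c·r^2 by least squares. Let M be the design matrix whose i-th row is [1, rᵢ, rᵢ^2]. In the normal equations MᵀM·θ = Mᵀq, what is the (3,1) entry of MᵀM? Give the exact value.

208

Row 3 ↔ basis r^2, column 1 ↔ basis 1, so (MᵀM)_{3,1} = Σᵢ r^2 = (9)·(1) + (4)·(1) + (9)·(1) + (16)·(1) + (25)·(1) + (64)·(1) + (81)·(1) = 208.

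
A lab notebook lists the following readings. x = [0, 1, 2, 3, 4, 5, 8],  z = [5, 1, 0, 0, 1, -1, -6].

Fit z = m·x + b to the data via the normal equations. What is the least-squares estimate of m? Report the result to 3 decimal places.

m = -1.105

Entries of MᵀM: Σx·x = 119, Σx = 23, Σ1 = 7.
Right-hand side: Σx·z = -48, Σz = 0.
Δ = 119·7 − 23² = 304.
m = ((-48)·7 − 23·0)/304 = -21/19; b = (119·0 − 23·(-48))/304 = 69/19.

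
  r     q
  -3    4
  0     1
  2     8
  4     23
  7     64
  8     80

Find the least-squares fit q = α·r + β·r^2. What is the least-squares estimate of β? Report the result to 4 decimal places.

Normal-equation sums: Σr·r = 142, Σr·r^2 = 900, Σr^2·r^2 = 6850.
Right-hand side: Σr·q = 1184, Σr^2·q = 8692.
MᵀM·[α, β]ᵀ = Mᵀq becomes [[142, 900]; [900, 6850]]·[α, β]ᵀ = [1184, 8692]ᵀ.
Eliminating β: 6850·(row 1) − 900·(row 2) gives 162700·α = 6850·1184 − 900·8692 = 287600, so α = 2876/1627.
Then β = (8692 − 900·(2876/1627))/6850 = 42166/40675.

β = 1.0367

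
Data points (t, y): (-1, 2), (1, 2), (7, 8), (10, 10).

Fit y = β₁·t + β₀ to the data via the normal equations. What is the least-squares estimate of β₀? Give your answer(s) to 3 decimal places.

Forming AᵀA = [[151, 17]; [17, 4]] and Aᵀy = [156, 22]ᵀ gives AᵀA·[β₁, β₀]ᵀ = Aᵀy.
Determinant 151·4 − 17² = 315.
β₁ = (156·4 − 17·22)/315 = 50/63; β₀ = (151·22 − 17·156)/315 = 134/63.

β₀ = 2.127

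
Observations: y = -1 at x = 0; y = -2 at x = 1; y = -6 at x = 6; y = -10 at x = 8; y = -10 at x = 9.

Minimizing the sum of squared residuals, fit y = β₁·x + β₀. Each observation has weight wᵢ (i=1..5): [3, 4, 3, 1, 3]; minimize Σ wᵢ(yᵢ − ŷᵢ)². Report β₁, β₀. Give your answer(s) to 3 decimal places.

Normal-equation sums: Σwᵢ·x·x = 419, Σwᵢ·x = 57, Σwᵢ·1 = 14.
Moment sums: Σwᵢ·x·y = -466, Σwᵢ·y = -69.
Determinant 419·14 − 57² = 2617.
β₁ = ((-466)·14 − 57·(-69))/2617 = -2591/2617; β₀ = (419·(-69) − 57·(-466))/2617 = -2349/2617.

β₁ = -0.990, β₀ = -0.898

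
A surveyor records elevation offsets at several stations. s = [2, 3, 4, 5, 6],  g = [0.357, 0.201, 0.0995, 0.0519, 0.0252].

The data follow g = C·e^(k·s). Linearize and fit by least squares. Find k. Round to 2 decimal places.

k = -0.67

Linearized form: ln g = k·s + ln C. From the 5 transformed points,
Σs = 20.0000, Σ(s)² = 90.0000, Σln g = -11.5814, Σs·ln g = -52.9814.
Equations: 90.0000·k + 20.0000·ln C = -52.9814;  20.0000·k + 5·ln C = -11.5814.
Slope k = (n·Σs·ln g − Σs·Σln g)/(n·Σ(s)² − (Σs)²) = (5·-52.9814 − 20.0000·-11.5814)/50.0000 = -0.66558; ln C = (Σln g − k·Σs)/n = 0.34602.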